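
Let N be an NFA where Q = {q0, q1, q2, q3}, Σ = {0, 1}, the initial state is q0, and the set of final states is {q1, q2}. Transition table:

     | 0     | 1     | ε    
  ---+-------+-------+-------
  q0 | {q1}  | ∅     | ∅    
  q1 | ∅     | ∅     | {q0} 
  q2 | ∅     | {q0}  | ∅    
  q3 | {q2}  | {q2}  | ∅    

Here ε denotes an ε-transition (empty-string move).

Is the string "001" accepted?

No

Start in {q0}.
Read '0': q0→{q1}; union {q1}; ε-closure = {q0, q1}.
Read '0': q0→{q1}, q1→∅; union {q1}; ε-closure = {q0, q1}.
Read '1': q0→∅, q1→∅; now ∅.
The final set ∅ contains no accepting state.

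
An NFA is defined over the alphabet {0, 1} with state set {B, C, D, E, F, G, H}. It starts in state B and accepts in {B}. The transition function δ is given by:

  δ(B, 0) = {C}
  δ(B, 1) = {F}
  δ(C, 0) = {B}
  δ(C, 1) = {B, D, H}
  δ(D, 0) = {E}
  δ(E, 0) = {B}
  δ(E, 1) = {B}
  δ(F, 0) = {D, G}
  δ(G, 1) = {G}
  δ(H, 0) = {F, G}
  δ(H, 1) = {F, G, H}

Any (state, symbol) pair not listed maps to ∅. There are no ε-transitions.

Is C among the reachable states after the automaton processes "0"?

Yes

Start in {B}.
Read '0': {B} → {C}.
State C is in {C}.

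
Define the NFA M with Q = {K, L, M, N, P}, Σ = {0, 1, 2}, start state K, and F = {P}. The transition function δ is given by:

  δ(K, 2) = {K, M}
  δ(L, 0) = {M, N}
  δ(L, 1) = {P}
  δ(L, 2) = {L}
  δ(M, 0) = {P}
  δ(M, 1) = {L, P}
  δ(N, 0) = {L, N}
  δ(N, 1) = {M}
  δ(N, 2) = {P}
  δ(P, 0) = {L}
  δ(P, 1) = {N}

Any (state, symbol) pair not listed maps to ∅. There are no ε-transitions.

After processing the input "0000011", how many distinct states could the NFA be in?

0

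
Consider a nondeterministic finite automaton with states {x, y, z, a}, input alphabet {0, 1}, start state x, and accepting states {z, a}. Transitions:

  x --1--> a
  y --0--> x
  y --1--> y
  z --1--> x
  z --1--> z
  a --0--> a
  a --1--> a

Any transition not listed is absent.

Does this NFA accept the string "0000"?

No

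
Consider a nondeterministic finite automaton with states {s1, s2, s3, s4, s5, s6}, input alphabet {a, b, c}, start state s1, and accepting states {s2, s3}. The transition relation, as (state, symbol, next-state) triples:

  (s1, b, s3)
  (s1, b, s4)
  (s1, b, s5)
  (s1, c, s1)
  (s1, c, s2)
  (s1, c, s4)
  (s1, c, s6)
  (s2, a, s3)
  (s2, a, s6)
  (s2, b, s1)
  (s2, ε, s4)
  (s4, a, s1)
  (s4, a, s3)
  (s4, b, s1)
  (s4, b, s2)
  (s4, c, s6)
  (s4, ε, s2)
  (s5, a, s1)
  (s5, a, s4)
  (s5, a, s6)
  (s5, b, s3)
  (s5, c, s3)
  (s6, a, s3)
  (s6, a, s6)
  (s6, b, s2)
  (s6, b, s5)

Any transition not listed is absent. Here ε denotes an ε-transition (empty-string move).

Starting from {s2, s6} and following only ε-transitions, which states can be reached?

Begin with {s2, s6}.
ε-move s2 → s4; add s4.

{s2, s4, s6}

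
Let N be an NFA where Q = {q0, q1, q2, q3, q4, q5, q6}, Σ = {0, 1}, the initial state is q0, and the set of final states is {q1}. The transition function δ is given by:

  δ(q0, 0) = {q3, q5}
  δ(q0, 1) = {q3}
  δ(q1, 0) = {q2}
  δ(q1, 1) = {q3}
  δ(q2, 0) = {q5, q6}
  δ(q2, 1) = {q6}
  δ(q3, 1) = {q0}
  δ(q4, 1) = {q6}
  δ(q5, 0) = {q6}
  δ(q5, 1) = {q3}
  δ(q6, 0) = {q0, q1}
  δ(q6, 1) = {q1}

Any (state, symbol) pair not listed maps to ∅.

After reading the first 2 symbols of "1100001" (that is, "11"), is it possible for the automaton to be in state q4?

No

Start in {q0}.
Read '1': {q0} → {q3}.
Read '1': {q3} → {q0}.
State q4 is not in {q0}.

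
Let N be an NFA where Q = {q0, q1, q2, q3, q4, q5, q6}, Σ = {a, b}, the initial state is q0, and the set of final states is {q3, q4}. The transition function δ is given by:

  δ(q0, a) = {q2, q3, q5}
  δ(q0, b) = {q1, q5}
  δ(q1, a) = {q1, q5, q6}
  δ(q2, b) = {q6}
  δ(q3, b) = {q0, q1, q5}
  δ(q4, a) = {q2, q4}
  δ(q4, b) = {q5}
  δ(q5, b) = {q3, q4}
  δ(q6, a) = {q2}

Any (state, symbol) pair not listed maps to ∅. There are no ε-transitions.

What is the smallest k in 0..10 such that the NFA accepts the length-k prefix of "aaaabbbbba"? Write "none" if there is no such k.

Start in {q0}.
Read 'a': q0→{q2, q3, q5}; now {q2, q3, q5}.
None of the earlier sets intersect F, but {q2, q3, q5} does.

1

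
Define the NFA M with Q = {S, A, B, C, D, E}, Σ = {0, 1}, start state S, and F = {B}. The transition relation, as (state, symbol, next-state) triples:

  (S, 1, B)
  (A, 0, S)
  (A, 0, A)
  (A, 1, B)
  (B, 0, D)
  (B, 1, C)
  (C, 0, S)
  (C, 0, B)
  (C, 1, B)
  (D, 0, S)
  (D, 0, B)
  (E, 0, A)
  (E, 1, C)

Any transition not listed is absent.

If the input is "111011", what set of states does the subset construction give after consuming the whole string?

∅

Start in {S}.
Read '1': S→{B}; now {B}.
Read '1': B→{C}; now {C}.
Read '1': C→{B}; now {B}.
Read '0': B→{D}; now {D}.
Read '1': D→∅; now ∅.
The set is empty and remains empty for the remaining 1 symbol.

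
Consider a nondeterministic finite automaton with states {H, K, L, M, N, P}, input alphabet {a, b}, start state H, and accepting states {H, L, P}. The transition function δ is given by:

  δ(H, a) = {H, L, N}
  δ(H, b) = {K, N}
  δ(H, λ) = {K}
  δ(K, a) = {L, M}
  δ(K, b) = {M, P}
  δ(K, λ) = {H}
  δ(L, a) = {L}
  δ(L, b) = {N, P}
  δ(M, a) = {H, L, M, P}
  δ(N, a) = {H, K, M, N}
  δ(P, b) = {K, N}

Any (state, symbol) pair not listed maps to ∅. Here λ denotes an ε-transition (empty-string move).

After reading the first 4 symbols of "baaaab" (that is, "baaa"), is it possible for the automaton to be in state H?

Yes

Start: ε-closure({H}) = {H, K}.
Read 'b': H→{K, N}, K→{M, P}; union {K, M, N, P}; ε-closure = {H, K, M, N, P}.
Read 'a': H→{H, L, N}, K→{L, M}, M→{H, L, M, P}, N→{H, K, M, N}, P→∅; now {H, K, L, M, N, P}.
Read 'a': H→{H, L, N}, K→{L, M}, L→{L}, M→{H, L, M, P}, N→{H, K, M, N}, P→∅; now {H, K, L, M, N, P}.
Read 'a': H→{H, L, N}, K→{L, M}, L→{L}, M→{H, L, M, P}, N→{H, K, M, N}, P→∅; now {H, K, L, M, N, P}.
State H is in {H, K, L, M, N, P}.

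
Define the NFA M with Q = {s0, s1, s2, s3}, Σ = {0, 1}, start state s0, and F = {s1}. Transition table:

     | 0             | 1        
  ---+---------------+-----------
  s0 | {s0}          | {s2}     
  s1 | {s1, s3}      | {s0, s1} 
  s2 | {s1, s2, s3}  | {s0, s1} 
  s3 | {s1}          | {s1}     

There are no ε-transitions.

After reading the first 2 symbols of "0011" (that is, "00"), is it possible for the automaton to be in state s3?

No

Start in {s0}.
Read '0': {s0} → {s0}.
Read '0': {s0} → {s0}.
State s3 is not in {s0}.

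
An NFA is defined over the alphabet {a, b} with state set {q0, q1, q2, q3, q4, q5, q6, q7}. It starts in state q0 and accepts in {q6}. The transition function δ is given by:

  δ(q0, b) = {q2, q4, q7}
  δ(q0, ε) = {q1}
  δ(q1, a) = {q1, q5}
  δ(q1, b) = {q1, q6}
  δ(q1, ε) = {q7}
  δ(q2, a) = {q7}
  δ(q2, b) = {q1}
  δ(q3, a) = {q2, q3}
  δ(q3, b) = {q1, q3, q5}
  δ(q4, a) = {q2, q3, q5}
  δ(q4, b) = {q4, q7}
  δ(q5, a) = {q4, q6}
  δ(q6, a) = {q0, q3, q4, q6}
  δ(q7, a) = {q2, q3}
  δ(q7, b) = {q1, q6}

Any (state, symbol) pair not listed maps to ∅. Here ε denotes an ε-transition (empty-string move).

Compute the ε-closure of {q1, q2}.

Begin with {q1, q2}.
ε-move q1 → q7; add q7.

{q1, q2, q7}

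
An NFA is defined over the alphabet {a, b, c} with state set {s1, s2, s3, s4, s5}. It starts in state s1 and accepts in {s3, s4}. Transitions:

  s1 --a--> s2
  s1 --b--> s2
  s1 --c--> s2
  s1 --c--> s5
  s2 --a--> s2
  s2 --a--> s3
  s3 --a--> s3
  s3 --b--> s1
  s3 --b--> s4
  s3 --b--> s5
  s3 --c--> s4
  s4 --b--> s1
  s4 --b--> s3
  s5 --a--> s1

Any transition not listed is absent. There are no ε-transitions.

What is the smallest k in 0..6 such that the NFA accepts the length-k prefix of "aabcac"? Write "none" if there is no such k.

Start in {s1}.
Read 'a': s1→{s2}; now {s2}.
Read 'a': s2→{s2, s3}; now {s2, s3}.
None of the earlier sets intersect F, but {s2, s3} does.

2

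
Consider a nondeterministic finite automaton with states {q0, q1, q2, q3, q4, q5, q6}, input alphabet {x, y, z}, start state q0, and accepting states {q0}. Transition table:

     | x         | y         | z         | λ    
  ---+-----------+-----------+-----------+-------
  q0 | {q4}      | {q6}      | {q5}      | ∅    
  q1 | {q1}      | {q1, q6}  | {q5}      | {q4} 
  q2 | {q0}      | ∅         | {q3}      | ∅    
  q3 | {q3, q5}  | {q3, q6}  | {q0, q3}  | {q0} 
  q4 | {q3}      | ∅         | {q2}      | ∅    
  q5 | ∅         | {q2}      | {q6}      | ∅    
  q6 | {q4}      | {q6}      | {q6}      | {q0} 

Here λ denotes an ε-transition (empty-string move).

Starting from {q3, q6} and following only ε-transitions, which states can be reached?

Begin with {q3, q6}.
ε-move q3 → q0; add q0.

{q0, q3, q6}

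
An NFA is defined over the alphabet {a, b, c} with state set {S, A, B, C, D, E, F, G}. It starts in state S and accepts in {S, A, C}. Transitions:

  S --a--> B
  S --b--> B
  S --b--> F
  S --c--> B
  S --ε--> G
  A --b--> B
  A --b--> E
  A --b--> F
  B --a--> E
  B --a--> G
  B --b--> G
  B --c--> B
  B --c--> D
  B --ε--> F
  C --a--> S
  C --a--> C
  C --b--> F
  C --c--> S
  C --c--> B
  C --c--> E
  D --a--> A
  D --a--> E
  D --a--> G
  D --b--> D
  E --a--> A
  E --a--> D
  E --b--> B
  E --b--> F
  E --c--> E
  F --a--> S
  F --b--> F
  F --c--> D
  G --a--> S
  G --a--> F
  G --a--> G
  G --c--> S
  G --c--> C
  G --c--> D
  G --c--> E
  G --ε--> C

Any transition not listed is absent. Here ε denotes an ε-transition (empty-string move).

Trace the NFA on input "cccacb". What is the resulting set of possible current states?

{B, C, D, F, G}

Start: ε-closure({S}) = {S, C, G}.
Read 'c': {S, C, G} → {S, B, C, D, E, F, G}.
Read 'c': {S, B, C, D, E, F, G} → {S, B, C, D, E, F, G}.
Read 'c': {S, B, C, D, E, F, G} → {S, B, C, D, E, F, G}.
Read 'a': {S, B, C, D, E, F, G} → {S, A, B, C, D, E, F, G}.
Read 'c': {S, A, B, C, D, E, F, G} → {S, B, C, D, E, F, G}.
Read 'b': {S, B, C, D, E, F, G} → {B, C, D, F, G}.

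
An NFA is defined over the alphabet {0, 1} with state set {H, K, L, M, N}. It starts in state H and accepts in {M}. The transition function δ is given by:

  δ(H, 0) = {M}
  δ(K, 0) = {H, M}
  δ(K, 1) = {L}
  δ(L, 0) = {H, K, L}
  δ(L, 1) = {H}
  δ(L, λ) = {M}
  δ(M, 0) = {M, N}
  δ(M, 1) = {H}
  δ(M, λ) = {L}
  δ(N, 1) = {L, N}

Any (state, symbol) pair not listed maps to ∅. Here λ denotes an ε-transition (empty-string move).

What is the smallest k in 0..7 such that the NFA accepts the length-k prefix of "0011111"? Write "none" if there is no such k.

Start in {H}.
Read '0': {H} → {L, M}.
None of the earlier sets intersect F, but {L, M} does.

1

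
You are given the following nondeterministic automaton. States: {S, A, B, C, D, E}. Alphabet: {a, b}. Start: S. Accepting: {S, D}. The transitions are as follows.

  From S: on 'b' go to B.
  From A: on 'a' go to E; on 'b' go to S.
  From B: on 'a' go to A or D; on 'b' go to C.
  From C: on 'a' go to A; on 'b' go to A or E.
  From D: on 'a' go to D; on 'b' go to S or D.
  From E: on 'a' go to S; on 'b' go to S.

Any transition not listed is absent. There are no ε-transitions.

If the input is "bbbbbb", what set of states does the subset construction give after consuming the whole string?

{C}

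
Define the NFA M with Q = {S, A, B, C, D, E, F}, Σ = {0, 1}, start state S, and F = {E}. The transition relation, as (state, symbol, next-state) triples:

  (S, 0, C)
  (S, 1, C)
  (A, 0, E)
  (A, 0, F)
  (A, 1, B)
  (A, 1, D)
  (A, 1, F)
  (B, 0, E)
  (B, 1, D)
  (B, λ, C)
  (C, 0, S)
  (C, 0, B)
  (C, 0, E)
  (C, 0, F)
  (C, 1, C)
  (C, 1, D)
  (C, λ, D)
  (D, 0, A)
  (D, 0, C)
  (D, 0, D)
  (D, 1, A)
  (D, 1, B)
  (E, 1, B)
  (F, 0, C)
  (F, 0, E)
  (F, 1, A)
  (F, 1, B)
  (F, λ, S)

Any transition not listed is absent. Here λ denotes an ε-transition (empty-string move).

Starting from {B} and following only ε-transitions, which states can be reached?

Begin with {B}.
ε-move B → C; add C.
ε-move C → D; add D.

{B, C, D}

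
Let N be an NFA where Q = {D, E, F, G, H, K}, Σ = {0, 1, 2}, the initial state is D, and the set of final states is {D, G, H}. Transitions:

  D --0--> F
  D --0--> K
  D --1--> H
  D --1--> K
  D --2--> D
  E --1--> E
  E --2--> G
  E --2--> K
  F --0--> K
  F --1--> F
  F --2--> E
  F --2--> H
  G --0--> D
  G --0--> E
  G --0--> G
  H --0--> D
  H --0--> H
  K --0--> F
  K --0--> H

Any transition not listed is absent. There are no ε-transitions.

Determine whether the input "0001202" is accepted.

Yes

Start in {D}.
Read '0': {D} → {F, K}.
Read '0': {F, K} → {F, H, K}.
Read '0': {F, H, K} → {D, F, H, K}.
Read '1': {D, F, H, K} → {F, H, K}.
Read '2': {F, H, K} → {E, H}.
Read '0': {E, H} → {D, H}.
Read '2': {D, H} → {D}.
The final set {D} contains the accepting state D.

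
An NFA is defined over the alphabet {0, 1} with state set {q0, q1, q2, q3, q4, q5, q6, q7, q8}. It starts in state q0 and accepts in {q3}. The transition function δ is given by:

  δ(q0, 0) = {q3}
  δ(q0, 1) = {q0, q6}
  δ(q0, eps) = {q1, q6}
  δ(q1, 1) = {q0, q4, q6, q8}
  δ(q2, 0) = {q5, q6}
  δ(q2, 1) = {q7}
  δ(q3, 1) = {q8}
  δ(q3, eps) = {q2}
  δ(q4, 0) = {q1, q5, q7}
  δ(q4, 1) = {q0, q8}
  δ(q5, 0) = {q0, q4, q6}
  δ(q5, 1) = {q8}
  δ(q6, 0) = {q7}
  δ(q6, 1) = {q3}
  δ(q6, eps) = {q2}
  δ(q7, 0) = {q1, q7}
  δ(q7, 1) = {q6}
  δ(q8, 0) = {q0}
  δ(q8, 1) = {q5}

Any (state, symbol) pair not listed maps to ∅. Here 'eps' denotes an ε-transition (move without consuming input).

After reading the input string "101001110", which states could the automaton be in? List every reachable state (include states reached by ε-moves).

Start: ε-closure({q0}) = {q0, q1, q2, q6}.
Read '1': q0→{q0, q6}, q1→{q0, q4, q6, q8}, q2→{q7}, q6→{q3}; union {q0, q3, q4, q6, q7, q8}; ε-closure = {q0, q1, q2, q3, q4, q6, q7, q8}.
Read '0': q0→{q3}, q1→∅, q2→{q5, q6}, q3→∅, q4→{q1, q5, q7}, q6→{q7}, q7→{q1, q7}, q8→{q0}; union {q0, q1, q3, q5, q6, q7}; ε-closure = {q0, q1, q2, q3, q5, q6, q7}.
Read '1': q0→{q0, q6}, q1→{q0, q4, q6, q8}, q2→{q7}, q3→{q8}, q5→{q8}, q6→{q3}, q7→{q6}; union {q0, q3, q4, q6, q7, q8}; ε-closure = {q0, q1, q2, q3, q4, q6, q7, q8}.
Read '0': q0→{q3}, q1→∅, q2→{q5, q6}, q3→∅, q4→{q1, q5, q7}, q6→{q7}, q7→{q1, q7}, q8→{q0}; union {q0, q1, q3, q5, q6, q7}; ε-closure = {q0, q1, q2, q3, q5, q6, q7}.
Read '0': q0→{q3}, q1→∅, q2→{q5, q6}, q3→∅, q5→{q0, q4, q6}, q6→{q7}, q7→{q1, q7}; union {q0, q1, q3, q4, q5, q6, q7}; ε-closure = {q0, q1, q2, q3, q4, q5, q6, q7}.
Read '1': q0→{q0, q6}, q1→{q0, q4, q6, q8}, q2→{q7}, q3→{q8}, q4→{q0, q8}, q5→{q8}, q6→{q3}, q7→{q6}; union {q0, q3, q4, q6, q7, q8}; ε-closure = {q0, q1, q2, q3, q4, q6, q7, q8}.
Read '1': q0→{q0, q6}, q1→{q0, q4, q6, q8}, q2→{q7}, q3→{q8}, q4→{q0, q8}, q6→{q3}, q7→{q6}, q8→{q5}; union {q0, q3, q4, q5, q6, q7, q8}; ε-closure = {q0, q1, q2, q3, q4, q5, q6, q7, q8}.
Read '1': q0→{q0, q6}, q1→{q0, q4, q6, q8}, q2→{q7}, q3→{q8}, q4→{q0, q8}, q5→{q8}, q6→{q3}, q7→{q6}, q8→{q5}; union {q0, q3, q4, q5, q6, q7, q8}; ε-closure = {q0, q1, q2, q3, q4, q5, q6, q7, q8}.
Read '0': q0→{q3}, q1→∅, q2→{q5, q6}, q3→∅, q4→{q1, q5, q7}, q5→{q0, q4, q6}, q6→{q7}, q7→{q1, q7}, q8→{q0}; union {q0, q1, q3, q4, q5, q6, q7}; ε-closure = {q0, q1, q2, q3, q4, q5, q6, q7}.

{q0, q1, q2, q3, q4, q5, q6, q7}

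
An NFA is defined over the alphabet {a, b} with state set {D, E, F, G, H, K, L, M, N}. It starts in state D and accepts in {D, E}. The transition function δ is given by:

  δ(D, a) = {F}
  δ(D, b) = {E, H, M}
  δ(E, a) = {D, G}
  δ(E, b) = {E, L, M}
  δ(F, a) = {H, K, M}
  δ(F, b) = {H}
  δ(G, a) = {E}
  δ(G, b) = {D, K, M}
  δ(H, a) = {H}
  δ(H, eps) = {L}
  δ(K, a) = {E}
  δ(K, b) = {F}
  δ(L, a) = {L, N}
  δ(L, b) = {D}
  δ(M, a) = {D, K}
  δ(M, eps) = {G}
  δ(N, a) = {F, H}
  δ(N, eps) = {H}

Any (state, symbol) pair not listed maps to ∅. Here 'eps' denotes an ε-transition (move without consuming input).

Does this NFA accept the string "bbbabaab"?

Yes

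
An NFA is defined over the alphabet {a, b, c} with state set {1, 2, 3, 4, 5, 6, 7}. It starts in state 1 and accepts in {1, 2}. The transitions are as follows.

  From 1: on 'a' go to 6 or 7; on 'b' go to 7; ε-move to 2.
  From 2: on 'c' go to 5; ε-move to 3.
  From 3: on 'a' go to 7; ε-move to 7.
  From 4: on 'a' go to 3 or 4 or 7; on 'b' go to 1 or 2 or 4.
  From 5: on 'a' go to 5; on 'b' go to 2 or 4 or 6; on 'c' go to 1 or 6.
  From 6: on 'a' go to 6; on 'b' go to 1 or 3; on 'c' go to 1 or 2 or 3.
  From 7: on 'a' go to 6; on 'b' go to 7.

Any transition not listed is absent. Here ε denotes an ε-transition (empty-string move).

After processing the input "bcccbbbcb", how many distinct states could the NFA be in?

0

Start: ε-closure({1}) = {1, 2, 3, 7}.
Read 'b': {1, 2, 3, 7} → {7}.
Read 'c': {7} → ∅.
The set is empty and remains empty for the remaining 7 symbols.
That set has 0 states.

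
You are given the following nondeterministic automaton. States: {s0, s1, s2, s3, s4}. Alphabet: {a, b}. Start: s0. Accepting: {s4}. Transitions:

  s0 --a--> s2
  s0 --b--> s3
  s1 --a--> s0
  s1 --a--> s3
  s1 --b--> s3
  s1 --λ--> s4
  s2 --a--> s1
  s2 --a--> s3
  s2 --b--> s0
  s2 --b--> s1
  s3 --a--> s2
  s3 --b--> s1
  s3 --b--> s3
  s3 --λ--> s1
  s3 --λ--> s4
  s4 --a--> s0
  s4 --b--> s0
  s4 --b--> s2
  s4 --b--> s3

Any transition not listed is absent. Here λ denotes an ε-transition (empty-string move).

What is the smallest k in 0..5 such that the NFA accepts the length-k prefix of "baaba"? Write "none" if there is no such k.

1

Start in {s0}.
Read 'b': s0→{s3}; union {s3}; ε-closure = {s1, s3, s4}.
None of the earlier sets intersect F, but {s1, s3, s4} does.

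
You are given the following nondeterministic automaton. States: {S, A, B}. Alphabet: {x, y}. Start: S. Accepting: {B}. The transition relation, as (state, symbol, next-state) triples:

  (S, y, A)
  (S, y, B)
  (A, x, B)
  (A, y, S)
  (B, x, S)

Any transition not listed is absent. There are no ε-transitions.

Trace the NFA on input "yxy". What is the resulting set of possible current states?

Start in {S}.
Read 'y': {S} → {A, B}.
Read 'x': {A, B} → {S, B}.
Read 'y': {S, B} → {A, B}.

{A, B}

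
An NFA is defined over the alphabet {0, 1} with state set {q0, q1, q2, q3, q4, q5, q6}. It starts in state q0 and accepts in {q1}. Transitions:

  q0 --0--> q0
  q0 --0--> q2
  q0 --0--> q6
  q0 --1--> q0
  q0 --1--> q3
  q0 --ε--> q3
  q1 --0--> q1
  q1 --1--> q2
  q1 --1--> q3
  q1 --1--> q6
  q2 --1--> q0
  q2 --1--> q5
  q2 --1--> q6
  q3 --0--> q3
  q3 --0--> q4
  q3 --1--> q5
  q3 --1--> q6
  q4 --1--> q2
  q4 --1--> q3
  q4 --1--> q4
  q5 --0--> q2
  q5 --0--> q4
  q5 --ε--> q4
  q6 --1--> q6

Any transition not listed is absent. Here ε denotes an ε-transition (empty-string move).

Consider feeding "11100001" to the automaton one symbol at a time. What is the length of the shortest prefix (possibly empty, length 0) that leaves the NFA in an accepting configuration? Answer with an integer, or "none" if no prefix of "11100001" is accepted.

Start: ε-closure({q0}) = {q0, q3}.
Read '1': {q0, q3} → {q0, q3, q4, q5, q6}.
Read '1': {q0, q3, q4, q5, q6} → {q0, q2, q3, q4, q5, q6}.
Read '1': {q0, q2, q3, q4, q5, q6} → {q0, q2, q3, q4, q5, q6}.
Read '0': {q0, q2, q3, q4, q5, q6} → {q0, q2, q3, q4, q6}.
Read '0': {q0, q2, q3, q4, q6} → {q0, q2, q3, q4, q6}.
Read '0': {q0, q2, q3, q4, q6} → {q0, q2, q3, q4, q6}.
Read '0': {q0, q2, q3, q4, q6} → {q0, q2, q3, q4, q6}.
Read '1': {q0, q2, q3, q4, q6} → {q0, q2, q3, q4, q5, q6}.
No reachable set along the way intersects F.

none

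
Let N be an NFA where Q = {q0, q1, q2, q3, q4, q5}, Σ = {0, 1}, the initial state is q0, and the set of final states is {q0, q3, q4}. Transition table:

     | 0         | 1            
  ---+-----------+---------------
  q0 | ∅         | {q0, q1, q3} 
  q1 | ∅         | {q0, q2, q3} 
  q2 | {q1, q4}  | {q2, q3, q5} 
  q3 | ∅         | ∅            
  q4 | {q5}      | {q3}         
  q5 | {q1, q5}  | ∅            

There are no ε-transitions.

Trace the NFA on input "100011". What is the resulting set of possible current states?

Start in {q0}.
Read '1': {q0} → {q0, q1, q3}.
Read '0': {q0, q1, q3} → ∅.
The set is empty and remains empty for the remaining 4 symbols.

∅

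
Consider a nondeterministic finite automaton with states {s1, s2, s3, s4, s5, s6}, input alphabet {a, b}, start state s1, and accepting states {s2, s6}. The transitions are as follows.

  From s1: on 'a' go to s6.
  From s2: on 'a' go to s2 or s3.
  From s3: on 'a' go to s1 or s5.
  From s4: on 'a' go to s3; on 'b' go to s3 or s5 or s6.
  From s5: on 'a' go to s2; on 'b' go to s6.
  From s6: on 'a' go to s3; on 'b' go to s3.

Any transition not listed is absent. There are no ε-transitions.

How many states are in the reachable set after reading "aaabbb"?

Start in {s1}.
Read 'a': s1→{s6}; now {s6}.
Read 'a': s6→{s3}; now {s3}.
Read 'a': s3→{s1, s5}; now {s1, s5}.
Read 'b': s1→∅, s5→{s6}; now {s6}.
Read 'b': s6→{s3}; now {s3}.
Read 'b': s3→∅; now ∅.
That set has 0 states.

0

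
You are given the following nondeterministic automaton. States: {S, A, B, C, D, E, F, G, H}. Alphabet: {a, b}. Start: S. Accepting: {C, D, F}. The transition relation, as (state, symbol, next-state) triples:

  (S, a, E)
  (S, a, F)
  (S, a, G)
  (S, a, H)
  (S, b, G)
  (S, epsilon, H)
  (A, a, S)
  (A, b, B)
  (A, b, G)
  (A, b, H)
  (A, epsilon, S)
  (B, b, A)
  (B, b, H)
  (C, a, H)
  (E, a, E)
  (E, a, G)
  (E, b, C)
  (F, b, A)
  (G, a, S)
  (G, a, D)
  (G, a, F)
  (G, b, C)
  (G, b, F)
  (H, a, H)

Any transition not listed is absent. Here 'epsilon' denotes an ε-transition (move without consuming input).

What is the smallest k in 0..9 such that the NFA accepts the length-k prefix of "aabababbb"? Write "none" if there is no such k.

1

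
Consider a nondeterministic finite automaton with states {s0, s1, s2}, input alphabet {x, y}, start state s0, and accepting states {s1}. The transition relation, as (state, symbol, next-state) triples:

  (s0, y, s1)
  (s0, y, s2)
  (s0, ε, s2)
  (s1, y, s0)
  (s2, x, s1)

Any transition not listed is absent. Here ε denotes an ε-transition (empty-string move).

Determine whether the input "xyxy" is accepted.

Start: ε-closure({s0}) = {s0, s2}.
Read 'x': s0→∅, s2→{s1}; now {s1}.
Read 'y': s1→{s0}; union {s0}; ε-closure = {s0, s2}.
Read 'x': s0→∅, s2→{s1}; now {s1}.
Read 'y': s1→{s0}; union {s0}; ε-closure = {s0, s2}.
The final set {s0, s2} contains no accepting state.

No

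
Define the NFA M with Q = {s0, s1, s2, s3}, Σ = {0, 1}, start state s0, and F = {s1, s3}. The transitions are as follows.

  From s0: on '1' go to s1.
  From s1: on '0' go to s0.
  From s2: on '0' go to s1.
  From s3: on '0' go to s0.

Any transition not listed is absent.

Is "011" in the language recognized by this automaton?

No

Start in {s0}.
Read '0': s0→∅; now ∅.
The set is empty and remains empty for the remaining 2 symbols.
The final set ∅ contains no accepting state.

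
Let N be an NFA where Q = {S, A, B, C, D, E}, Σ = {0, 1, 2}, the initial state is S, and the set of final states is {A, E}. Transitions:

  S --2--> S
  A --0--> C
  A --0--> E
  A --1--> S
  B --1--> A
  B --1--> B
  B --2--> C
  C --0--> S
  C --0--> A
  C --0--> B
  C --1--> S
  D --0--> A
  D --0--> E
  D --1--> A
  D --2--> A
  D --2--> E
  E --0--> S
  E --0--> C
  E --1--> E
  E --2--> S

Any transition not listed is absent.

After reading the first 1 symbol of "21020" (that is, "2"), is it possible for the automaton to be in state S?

Start in {S}.
Read '2': {S} → {S}.
State S is in {S}.

Yes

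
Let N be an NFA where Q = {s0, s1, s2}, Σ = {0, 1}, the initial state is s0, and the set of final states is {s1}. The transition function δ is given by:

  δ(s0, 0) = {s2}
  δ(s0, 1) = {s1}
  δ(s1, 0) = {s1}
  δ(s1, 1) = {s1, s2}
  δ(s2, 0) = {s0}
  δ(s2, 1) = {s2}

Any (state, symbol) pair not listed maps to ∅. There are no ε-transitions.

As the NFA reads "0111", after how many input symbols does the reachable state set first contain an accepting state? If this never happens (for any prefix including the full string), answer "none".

Start in {s0}.
Read '0': {s0} → {s2}.
Read '1': {s2} → {s2}.
Read '1': {s2} → {s2}.
Read '1': {s2} → {s2}.
No reachable set along the way intersects F.

none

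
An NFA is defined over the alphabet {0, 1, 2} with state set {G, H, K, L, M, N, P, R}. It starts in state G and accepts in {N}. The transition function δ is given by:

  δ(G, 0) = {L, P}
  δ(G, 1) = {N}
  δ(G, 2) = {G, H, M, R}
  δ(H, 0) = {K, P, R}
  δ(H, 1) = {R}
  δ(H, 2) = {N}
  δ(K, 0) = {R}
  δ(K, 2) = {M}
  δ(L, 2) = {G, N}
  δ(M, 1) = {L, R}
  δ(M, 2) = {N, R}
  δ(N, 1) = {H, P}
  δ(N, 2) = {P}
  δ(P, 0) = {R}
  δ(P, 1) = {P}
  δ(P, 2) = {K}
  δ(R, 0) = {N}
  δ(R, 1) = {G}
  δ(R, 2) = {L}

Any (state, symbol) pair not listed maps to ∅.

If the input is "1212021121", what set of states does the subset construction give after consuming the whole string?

∅

Start in {G}.
Read '1': G→{N}; now {N}.
Read '2': N→{P}; now {P}.
Read '1': P→{P}; now {P}.
Read '2': P→{K}; now {K}.
Read '0': K→{R}; now {R}.
Read '2': R→{L}; now {L}.
Read '1': L→∅; now ∅.
The set is empty and remains empty for the remaining 3 symbols.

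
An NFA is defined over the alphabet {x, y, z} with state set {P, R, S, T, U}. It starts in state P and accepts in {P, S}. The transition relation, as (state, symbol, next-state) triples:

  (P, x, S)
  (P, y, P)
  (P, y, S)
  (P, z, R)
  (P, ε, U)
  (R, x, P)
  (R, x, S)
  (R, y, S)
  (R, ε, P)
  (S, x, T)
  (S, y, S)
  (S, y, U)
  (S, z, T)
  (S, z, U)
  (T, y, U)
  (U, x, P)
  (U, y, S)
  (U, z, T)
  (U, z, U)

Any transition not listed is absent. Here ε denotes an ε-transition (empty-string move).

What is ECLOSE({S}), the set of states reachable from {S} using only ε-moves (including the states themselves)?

{S}

Begin with {S}.
No ε-moves leave this set, so the closure equals the set itself.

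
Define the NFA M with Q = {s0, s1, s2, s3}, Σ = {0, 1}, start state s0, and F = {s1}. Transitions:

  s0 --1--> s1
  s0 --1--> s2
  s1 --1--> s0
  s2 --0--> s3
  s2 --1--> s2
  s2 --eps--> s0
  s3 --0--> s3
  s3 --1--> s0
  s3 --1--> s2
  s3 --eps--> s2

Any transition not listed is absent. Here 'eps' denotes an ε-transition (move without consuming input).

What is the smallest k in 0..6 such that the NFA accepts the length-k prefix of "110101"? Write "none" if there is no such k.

1

Start in {s0}.
Read '1': {s0} → {s0, s1, s2}.
None of the earlier sets intersect F, but {s0, s1, s2} does.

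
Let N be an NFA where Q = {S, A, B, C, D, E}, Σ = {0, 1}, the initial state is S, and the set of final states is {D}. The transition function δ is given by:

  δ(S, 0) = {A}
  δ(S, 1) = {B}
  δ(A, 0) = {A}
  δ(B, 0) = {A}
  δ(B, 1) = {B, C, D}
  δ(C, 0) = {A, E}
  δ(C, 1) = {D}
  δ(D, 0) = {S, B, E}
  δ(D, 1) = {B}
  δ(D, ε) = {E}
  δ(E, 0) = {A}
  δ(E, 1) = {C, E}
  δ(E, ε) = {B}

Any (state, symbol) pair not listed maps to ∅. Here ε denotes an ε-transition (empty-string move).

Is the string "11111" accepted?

Yes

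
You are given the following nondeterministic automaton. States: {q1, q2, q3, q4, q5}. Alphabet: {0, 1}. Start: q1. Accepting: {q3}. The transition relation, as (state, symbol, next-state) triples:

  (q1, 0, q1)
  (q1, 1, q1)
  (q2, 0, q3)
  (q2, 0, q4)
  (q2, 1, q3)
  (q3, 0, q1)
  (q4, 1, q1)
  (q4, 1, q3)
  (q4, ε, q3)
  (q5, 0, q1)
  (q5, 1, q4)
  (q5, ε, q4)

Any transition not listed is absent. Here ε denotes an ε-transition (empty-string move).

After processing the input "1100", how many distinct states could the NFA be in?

1

Start in {q1}.
Read '1': {q1} → {q1}.
Read '1': {q1} → {q1}.
Read '0': {q1} → {q1}.
Read '0': {q1} → {q1}.
That set has 1 state.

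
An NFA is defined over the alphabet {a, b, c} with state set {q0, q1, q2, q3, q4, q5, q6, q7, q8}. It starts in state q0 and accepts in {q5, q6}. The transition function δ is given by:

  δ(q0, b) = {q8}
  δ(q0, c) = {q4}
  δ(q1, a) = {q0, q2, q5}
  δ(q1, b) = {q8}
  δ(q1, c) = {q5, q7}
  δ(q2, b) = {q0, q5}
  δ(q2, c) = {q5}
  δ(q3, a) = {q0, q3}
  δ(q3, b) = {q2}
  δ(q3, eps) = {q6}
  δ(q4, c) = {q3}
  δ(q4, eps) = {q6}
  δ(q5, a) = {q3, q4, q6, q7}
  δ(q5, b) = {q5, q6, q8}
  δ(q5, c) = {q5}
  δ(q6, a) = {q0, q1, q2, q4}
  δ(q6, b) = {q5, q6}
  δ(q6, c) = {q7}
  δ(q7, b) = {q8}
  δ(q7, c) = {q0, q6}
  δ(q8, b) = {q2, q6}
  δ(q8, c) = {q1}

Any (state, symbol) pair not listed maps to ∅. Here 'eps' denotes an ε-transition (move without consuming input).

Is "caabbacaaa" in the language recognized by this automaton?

Yes

Start in {q0}.
Read 'c': {q0} → {q4, q6}.
Read 'a': {q4, q6} → {q0, q1, q2, q4, q6}.
Read 'a': {q0, q1, q2, q4, q6} → {q0, q1, q2, q4, q5, q6}.
Read 'b': {q0, q1, q2, q4, q5, q6} → {q0, q5, q6, q8}.
Read 'b': {q0, q5, q6, q8} → {q2, q5, q6, q8}.
Read 'a': {q2, q5, q6, q8} → {q0, q1, q2, q3, q4, q6, q7}.
Read 'c': {q0, q1, q2, q3, q4, q6, q7} → {q0, q3, q4, q5, q6, q7}.
Read 'a': {q0, q3, q4, q5, q6, q7} → {q0, q1, q2, q3, q4, q6, q7}.
Read 'a': {q0, q1, q2, q3, q4, q6, q7} → {q0, q1, q2, q3, q4, q5, q6}.
Read 'a': {q0, q1, q2, q3, q4, q5, q6} → {q0, q1, q2, q3, q4, q5, q6, q7}.
The final set {q0, q1, q2, q3, q4, q5, q6, q7} contains the accepting states q5, q6.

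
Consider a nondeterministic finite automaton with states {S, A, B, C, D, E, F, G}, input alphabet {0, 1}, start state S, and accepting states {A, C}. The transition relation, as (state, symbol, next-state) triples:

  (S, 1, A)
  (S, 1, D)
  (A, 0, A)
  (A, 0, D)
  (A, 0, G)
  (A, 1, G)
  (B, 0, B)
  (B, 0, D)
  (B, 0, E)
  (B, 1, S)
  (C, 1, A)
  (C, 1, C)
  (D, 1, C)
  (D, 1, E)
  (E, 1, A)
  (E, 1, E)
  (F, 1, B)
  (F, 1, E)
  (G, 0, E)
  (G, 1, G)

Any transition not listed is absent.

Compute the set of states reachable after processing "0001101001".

∅

Start in {S}.
Read '0': S→∅; now ∅.
The set is empty and remains empty for the remaining 9 symbols.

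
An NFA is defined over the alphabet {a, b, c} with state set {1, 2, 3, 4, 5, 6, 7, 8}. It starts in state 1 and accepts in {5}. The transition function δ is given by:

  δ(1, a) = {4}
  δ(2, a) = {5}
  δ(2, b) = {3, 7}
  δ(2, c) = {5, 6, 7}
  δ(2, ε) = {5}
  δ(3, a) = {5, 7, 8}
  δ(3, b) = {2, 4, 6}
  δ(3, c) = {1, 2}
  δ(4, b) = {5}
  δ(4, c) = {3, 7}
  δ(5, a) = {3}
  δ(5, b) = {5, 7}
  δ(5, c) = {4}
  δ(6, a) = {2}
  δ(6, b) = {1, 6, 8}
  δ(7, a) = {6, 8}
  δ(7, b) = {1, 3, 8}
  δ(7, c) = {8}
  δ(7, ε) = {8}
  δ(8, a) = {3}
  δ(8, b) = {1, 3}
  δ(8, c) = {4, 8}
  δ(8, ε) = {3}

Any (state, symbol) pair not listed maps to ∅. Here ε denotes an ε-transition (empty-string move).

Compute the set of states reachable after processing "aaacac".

∅

Start in {1}.
Read 'a': {1} → {4}.
Read 'a': {4} → ∅.
The set is empty and remains empty for the remaining 4 symbols.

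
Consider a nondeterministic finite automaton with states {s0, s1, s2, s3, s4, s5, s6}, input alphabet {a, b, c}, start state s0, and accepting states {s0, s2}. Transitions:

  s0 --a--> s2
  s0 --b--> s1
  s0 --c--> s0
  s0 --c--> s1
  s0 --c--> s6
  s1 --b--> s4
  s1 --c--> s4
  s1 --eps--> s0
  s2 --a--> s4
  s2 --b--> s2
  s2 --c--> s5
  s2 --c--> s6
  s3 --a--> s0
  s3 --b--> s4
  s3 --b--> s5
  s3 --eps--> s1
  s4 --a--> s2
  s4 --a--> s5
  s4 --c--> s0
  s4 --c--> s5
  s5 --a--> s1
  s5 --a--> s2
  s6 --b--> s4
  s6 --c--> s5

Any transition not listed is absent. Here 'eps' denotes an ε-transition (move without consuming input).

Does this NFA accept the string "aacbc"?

Yes

Start in {s0}.
Read 'a': s0→{s2}; now {s2}.
Read 'a': s2→{s4}; now {s4}.
Read 'c': s4→{s0, s5}; now {s0, s5}.
Read 'b': s0→{s1}, s5→∅; union {s1}; ε-closure = {s0, s1}.
Read 'c': s0→{s0, s1, s6}, s1→{s4}; now {s0, s1, s4, s6}.
The final set {s0, s1, s4, s6} contains the accepting state s0.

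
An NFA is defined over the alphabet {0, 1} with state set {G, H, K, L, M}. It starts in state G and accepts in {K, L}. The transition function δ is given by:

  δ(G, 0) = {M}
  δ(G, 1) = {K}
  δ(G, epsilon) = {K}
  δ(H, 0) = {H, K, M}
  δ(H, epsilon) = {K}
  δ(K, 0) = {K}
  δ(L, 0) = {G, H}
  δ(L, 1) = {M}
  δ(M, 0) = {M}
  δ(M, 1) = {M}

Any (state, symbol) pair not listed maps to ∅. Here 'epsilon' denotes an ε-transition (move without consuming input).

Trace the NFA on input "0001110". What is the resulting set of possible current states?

{M}

Start: ε-closure({G}) = {G, K}.
Read '0': {G, K} → {K, M}.
Read '0': {K, M} → {K, M}.
Read '0': {K, M} → {K, M}.
Read '1': {K, M} → {M}.
Read '1': {M} → {M}.
Read '1': {M} → {M}.
Read '0': {M} → {M}.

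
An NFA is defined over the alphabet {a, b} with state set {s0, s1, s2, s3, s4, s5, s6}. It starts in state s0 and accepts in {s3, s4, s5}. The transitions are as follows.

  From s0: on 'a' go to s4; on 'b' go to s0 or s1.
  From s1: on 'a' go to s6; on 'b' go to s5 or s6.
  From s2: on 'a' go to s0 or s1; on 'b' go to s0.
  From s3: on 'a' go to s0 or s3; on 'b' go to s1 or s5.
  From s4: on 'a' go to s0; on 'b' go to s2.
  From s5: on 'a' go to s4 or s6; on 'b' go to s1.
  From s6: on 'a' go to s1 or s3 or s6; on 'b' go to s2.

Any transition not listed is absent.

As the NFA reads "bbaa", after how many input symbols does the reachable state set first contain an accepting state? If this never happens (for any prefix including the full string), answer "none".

Start in {s0}.
Read 'b': s0→{s0, s1}; now {s0, s1}.
Read 'b': s0→{s0, s1}, s1→{s5, s6}; now {s0, s1, s5, s6}.
None of the earlier sets intersect F, but {s0, s1, s5, s6} does.

2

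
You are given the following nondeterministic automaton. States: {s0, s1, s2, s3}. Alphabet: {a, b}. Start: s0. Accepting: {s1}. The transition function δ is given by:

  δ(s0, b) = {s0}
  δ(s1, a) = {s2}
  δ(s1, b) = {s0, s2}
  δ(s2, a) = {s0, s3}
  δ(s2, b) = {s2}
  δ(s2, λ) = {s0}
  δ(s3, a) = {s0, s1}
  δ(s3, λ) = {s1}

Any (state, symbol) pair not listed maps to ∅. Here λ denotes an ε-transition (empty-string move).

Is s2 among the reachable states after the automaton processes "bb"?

No

Start in {s0}.
Read 'b': s0→{s0}; now {s0}.
Read 'b': s0→{s0}; now {s0}.
State s2 is not in {s0}.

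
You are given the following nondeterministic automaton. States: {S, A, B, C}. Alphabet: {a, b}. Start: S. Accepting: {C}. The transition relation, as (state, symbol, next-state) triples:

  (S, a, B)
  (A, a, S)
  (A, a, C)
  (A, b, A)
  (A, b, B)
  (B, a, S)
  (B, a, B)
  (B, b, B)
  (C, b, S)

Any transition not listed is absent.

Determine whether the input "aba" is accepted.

No

Start in {S}.
Read 'a': {S} → {B}.
Read 'b': {B} → {B}.
Read 'a': {B} → {S, B}.
The final set {S, B} contains no accepting state.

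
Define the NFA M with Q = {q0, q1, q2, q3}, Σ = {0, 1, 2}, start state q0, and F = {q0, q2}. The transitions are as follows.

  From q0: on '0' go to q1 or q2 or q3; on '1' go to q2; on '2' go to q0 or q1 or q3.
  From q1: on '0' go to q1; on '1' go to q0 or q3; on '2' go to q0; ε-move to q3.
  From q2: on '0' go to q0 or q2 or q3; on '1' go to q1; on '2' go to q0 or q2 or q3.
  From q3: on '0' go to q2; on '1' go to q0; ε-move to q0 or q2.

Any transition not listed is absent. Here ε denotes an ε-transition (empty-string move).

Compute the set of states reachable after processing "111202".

{q0, q1, q2, q3}

Start in {q0}.
Read '1': {q0} → {q2}.
Read '1': {q2} → {q0, q1, q2, q3}.
Read '1': {q0, q1, q2, q3} → {q0, q1, q2, q3}.
Read '2': {q0, q1, q2, q3} → {q0, q1, q2, q3}.
Read '0': {q0, q1, q2, q3} → {q0, q1, q2, q3}.
Read '2': {q0, q1, q2, q3} → {q0, q1, q2, q3}.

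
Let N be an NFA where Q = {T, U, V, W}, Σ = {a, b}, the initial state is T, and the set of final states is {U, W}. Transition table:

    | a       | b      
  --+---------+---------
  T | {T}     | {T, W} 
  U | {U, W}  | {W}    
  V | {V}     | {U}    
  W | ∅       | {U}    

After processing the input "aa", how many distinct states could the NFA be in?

1

Start in {T}.
Read 'a': {T} → {T}.
Read 'a': {T} → {T}.
That set has 1 state.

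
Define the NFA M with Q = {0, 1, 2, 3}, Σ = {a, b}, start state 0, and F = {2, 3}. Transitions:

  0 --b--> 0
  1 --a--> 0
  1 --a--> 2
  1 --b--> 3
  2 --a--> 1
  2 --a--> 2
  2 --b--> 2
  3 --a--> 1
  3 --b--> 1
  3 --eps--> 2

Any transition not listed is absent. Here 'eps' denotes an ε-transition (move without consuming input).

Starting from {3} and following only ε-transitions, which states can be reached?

{2, 3}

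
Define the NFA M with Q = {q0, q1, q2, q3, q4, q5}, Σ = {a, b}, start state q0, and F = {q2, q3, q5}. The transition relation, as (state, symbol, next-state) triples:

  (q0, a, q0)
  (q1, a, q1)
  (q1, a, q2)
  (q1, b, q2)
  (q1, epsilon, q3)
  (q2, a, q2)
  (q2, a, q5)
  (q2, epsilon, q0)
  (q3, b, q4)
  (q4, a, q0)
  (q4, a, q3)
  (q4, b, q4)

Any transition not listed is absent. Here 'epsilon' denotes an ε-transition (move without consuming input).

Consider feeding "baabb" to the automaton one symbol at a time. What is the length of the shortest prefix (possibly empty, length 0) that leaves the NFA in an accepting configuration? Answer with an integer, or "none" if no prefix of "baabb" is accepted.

none

Start in {q0}.
Read 'b': {q0} → ∅.
The set is empty and remains empty for the remaining 4 symbols.
No reachable set along the way intersects F.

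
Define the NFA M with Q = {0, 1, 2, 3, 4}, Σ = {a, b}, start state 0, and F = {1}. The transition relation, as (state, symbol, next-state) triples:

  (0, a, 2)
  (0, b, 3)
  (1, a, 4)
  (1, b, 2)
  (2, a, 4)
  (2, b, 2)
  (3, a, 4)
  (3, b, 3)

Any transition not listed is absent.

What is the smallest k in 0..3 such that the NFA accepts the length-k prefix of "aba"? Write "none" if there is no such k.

none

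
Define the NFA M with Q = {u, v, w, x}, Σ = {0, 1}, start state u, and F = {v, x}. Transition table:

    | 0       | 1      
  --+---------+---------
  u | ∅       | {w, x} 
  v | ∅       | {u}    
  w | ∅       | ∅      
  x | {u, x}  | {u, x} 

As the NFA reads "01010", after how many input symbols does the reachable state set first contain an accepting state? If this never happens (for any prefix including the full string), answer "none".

none

Start in {u}.
Read '0': {u} → ∅.
The set is empty and remains empty for the remaining 4 symbols.
No reachable set along the way intersects F.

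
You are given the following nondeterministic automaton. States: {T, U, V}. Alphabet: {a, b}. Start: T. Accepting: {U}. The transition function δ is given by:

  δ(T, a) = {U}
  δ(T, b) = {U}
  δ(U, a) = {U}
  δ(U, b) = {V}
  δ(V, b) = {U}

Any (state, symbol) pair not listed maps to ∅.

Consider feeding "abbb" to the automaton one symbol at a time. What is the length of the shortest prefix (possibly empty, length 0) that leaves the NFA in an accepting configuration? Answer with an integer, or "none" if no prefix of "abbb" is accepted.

1

Start in {T}.
Read 'a': T→{U}; now {U}.
None of the earlier sets intersect F, but {U} does.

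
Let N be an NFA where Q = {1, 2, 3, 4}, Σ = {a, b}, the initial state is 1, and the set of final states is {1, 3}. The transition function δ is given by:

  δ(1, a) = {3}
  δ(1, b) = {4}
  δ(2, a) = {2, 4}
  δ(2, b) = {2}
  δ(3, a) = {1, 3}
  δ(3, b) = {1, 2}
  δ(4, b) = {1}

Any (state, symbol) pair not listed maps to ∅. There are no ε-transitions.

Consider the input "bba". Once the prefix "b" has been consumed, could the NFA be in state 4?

Start in {1}.
Read 'b': {1} → {4}.
State 4 is in {4}.

Yes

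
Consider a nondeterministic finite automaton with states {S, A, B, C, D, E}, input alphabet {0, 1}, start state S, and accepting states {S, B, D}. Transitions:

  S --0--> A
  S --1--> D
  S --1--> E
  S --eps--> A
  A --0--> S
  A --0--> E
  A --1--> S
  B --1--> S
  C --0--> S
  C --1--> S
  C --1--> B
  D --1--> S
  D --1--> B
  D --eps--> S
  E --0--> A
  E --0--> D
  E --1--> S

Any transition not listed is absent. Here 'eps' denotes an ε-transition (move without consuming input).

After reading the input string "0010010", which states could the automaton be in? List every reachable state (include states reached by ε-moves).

{S, A, D, E}

Start: ε-closure({S}) = {S, A}.
Read '0': S→{A}, A→{S, E}; now {S, A, E}.
Read '0': S→{A}, A→{S, E}, E→{A, D}; now {S, A, D, E}.
Read '1': S→{D, E}, A→{S}, D→{S, B}, E→{S}; union {S, B, D, E}; ε-closure = {S, A, B, D, E}.
Read '0': S→{A}, A→{S, E}, B→∅, D→∅, E→{A, D}; now {S, A, D, E}.
Read '0': S→{A}, A→{S, E}, D→∅, E→{A, D}; now {S, A, D, E}.
Read '1': S→{D, E}, A→{S}, D→{S, B}, E→{S}; union {S, B, D, E}; ε-closure = {S, A, B, D, E}.
Read '0': S→{A}, A→{S, E}, B→∅, D→∅, E→{A, D}; now {S, A, D, E}.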